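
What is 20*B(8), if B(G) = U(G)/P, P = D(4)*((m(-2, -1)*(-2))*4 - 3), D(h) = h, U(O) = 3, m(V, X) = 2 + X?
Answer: -15/11 ≈ -1.3636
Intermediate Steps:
P = -44 (P = 4*(((2 - 1)*(-2))*4 - 3) = 4*((1*(-2))*4 - 3) = 4*(-2*4 - 3) = 4*(-8 - 3) = 4*(-11) = -44)
B(G) = -3/44 (B(G) = 3/(-44) = 3*(-1/44) = -3/44)
20*B(8) = 20*(-3/44) = -15/11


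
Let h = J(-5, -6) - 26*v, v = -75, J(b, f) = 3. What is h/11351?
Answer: 1953/11351 ≈ 0.17206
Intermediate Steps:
h = 1953 (h = 3 - 26*(-75) = 3 + 1950 = 1953)
h/11351 = 1953/11351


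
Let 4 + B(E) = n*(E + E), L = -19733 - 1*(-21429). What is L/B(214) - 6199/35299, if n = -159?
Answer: -60218281/300288593 ≈ -0.20053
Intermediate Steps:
L = 1696 (L = -19733 + 21429 = 1696)
B(E) = -4 - 318*E (B(E) = -4 - 159*(E + E) = -4 - 318*E)
L/B(214) - 6199/35299 = 1696/(-4 - 318*214) - 6199/35299 = 1696/(-4 - 68052) - 6199*1/35299 = 1696/(-68056) - 6199/35299 = 1696*(-1/68056) - 6199/35299 = -212/8507 - 6199/35299 = -60218281/300288593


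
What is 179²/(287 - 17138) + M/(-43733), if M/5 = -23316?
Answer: 563240527/736944783 ≈ 0.76429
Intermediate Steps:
M = -116580 (M = 5*(-23316) = -116580)
179²/(287 - 17138) + M/(-43733) = 179²/(287 - 17138) - 116580/(-43733) = 32041/(-16851) - 116580*(-1/43733) = 32041*(-1/16851) + 116580/43733 = -32041/16851 + 116580/43733 = 563240527/736944783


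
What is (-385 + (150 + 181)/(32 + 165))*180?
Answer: -13592520/197 ≈ -68998.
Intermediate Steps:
(-385 + (150 + 181)/(32 + 165))*180 = (-385 + 331/197)*180 = -75514/197*180 = -13592520/197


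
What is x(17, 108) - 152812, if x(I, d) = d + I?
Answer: -152687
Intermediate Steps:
x(I, d) = I + d
x(17, 108) - 152812 = (17 + 108) - 152812 = 125 - 152812 = -152687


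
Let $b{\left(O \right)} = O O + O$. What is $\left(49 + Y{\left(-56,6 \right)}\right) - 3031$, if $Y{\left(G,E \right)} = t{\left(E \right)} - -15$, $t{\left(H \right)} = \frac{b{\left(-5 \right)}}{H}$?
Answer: $- \frac{8891}{3} \approx -2963.7$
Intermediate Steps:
$b{\left(O \right)} = O + O^{2}$ ($b{\left(O \right)} = O^{2} + O = O + O^{2}$)
$t{\left(H \right)} = \frac{20}{H}$ ($t{\left(H \right)} = \frac{\left(-5\right) \left(1 - 5\right)}{H} = \frac{\left(-5\right) \left(-4\right)}{H} = \frac{20}{H}$)
$Y{\left(G,E \right)} = 15 + \frac{20}{E}$ ($Y{\left(G,E \right)} = \frac{20}{E} - -15 = \frac{20}{E} + 15 = 15 + \frac{20}{E}$)
$\left(49 + Y{\left(-56,6 \right)}\right) - 3031 = \left(49 + \left(15 + \frac{20}{6}\right)\right) - 3031 = \left(49 + \left(15 + 20 \cdot \frac{1}{6}\right)\right) - 3031 = \left(49 + \left(15 + \frac{10}{3}\right)\right) - 3031 = \left(49 + \frac{55}{3}\right) - 3031 = \frac{202}{3} - 3031 = - \frac{8891}{3}$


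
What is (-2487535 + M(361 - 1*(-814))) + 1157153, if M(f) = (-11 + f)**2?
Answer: 24514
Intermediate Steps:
(-2487535 + M(361 - 1*(-814))) + 1157153 = (-2487535 + (-11 + (361 - 1*(-814)))**2) + 1157153 = (-2487535 + (-11 + (361 + 814))**2) + 1157153 = (-2487535 + (-11 + 1175)**2) + 1157153 = (-2487535 + 1164**2) + 1157153 = (-2487535 + 1354896) + 1157153 = -1132639 + 1157153 = 24514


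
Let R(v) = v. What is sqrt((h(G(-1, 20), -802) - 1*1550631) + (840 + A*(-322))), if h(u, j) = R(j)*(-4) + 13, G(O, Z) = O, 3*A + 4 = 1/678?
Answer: I*sqrt(177684049747)/339 ≈ 1243.4*I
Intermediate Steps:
A = -2711/2034 (A = -4/3 + (1/3)/678 = -4/3 + (1/3)*(1/678) = -4/3 + 1/2034 = -2711/2034 ≈ -1.3328)
h(u, j) = 13 - 4*j (h(u, j) = j*(-4) + 13 = -4*j + 13 = 13 - 4*j)
sqrt((h(G(-1, 20), -802) - 1*1550631) + (840 + A*(-322))) = sqrt(((13 - 4*(-802)) - 1*1550631) + (840 - 2711/2034*(-322))) = sqrt(((13 + 3208) - 1550631) + (840 + 436471/1017)) = sqrt((3221 - 1550631) + 1290751/1017) = sqrt(-1547410 + 1290751/1017) = sqrt(-1572425219/1017) = I*sqrt(177684049747)/339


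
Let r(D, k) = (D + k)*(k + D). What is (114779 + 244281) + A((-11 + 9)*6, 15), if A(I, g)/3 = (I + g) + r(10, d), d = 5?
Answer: 359744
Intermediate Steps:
r(D, k) = (D + k)² (r(D, k) = (D + k)*(D + k) = (D + k)²)
A(I, g) = 675 + 3*I + 3*g (A(I, g) = 3*((I + g) + (10 + 5)²) = 3*((I + g) + 15²) = 3*((I + g) + 225) = 3*(225 + I + g) = 675 + 3*I + 3*g)
(114779 + 244281) + A((-11 + 9)*6, 15) = (114779 + 244281) + (675 + 3*((-11 + 9)*6) + 3*15) = 359060 + (675 + 3*(-2*6) + 45) = 359060 + (675 + 3*(-12) + 45) = 359060 + (675 - 36 + 45) = 359060 + 684 = 359744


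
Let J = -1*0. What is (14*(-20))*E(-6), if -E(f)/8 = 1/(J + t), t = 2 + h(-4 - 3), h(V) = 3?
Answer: 448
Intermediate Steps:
J = 0
t = 5 (t = 2 + 3 = 5)
E(f) = -8/5 (E(f) = -8/(0 + 5) = -8/5)
(14*(-20))*E(-6) = (14*(-20))*(-8/5) = -280*(-8/5) = 448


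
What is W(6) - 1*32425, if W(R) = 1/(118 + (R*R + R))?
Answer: -5187999/160 ≈ -32425.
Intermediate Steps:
W(R) = 1/(118 + R + R**2) (W(R) = 1/(118 + (R**2 + R)) = 1/(118 + (R + R**2)) = 1/(118 + R + R**2))
W(6) - 1*32425 = 1/(118 + 6 + 6**2) - 1*32425 = 1/(118 + 6 + 36) - 32425 = 1/160 - 32425 = -5187999/160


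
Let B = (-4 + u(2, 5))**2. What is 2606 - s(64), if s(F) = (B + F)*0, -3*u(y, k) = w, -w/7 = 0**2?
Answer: 2606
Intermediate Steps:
w = 0 (w = -7*0**2 = -7*0 = 0)
u(y, k) = 0 (u(y, k) = -1/3*0 = 0)
B = 16 (B = (-4 + 0)**2 = (-4)**2 = 16)
s(F) = 0 (s(F) = (16 + F)*0 = 0)
2606 - s(64) = 2606 - 1*0 = 2606 + 0 = 2606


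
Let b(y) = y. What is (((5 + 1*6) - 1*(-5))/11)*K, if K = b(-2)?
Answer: -32/11 ≈ -2.9091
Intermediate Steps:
K = -2
(((5 + 1*6) - 1*(-5))/11)*K = (((5 + 1*6) - 1*(-5))/11)*(-2) = (((5 + 6) + 5)*(1/11))*(-2) = ((11 + 5)*(1/11))*(-2) = (16*(1/11))*(-2) = (16/11)*(-2) = -32/11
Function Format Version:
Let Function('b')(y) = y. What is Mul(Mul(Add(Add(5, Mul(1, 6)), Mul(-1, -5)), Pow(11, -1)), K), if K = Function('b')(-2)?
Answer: Rational(-32, 11) ≈ -2.9091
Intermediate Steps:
K = -2
Mul(Mul(Add(Add(5, Mul(1, 6)), Mul(-1, -5)), Pow(11, -1)), K) = Mul(Mul(Add(Add(5, Mul(1, 6)), Mul(-1, -5)), Pow(11, -1)), -2) = Mul(Mul(Add(Add(5, 6), 5), Rational(1, 11)), -2) = Mul(Mul(Add(11, 5), Rational(1, 11)), -2) = Mul(Mul(16, Rational(1, 11)), -2) = Mul(Rational(16, 11), -2) = Rational(-32, 11)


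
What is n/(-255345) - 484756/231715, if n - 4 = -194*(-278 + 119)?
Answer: -26185685714/11833453335 ≈ -2.2129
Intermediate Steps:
n = 30850 (n = 4 - 194*(-278 + 119) = 4 - 194*(-159) = 4 + 30846 = 30850)
n/(-255345) - 484756/231715 = 30850/(-255345) - 484756/231715 = 30850*(-1/255345) - 484756*1/231715 = -6170/51069 - 484756/231715 = -26185685714/11833453335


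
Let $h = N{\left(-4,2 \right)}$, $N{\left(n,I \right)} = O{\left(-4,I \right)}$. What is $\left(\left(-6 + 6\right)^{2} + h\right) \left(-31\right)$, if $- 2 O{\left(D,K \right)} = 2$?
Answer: $31$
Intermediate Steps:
$O{\left(D,K \right)} = -1$ ($O{\left(D,K \right)} = \left(- \frac{1}{2}\right) 2 = -1$)
$N{\left(n,I \right)} = -1$
$h = -1$
$\left(\left(-6 + 6\right)^{2} + h\right) \left(-31\right) = \left(\left(-6 + 6\right)^{2} - 1\right) \left(-31\right) = \left(0^{2} - 1\right) \left(-31\right) = \left(0 - 1\right) \left(-31\right) = \left(-1\right) \left(-31\right) = 31$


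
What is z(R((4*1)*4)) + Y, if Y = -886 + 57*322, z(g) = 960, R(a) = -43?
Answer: 18428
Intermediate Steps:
Y = 17468 (Y = -886 + 18354 = 17468)
z(R((4*1)*4)) + Y = 960 + 17468 = 18428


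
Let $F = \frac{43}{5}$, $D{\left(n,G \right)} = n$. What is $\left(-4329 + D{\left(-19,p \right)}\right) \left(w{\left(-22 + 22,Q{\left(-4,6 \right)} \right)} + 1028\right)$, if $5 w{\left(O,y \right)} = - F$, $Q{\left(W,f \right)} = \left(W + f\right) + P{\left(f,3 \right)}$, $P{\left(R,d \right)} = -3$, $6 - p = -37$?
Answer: $- \frac{111556636}{25} \approx -4.4623 \cdot 10^{6}$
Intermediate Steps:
$p = 43$ ($p = 6 - -37 = 6 + 37 = 43$)
$Q{\left(W,f \right)} = -3 + W + f$ ($Q{\left(W,f \right)} = \left(W + f\right) - 3 = -3 + W + f$)
$F = \frac{43}{5}$ ($F = 43 \cdot \frac{1}{5} = \frac{43}{5} \approx 8.6$)
$w{\left(O,y \right)} = - \frac{43}{25}$ ($w{\left(O,y \right)} = \frac{\left(-1\right) \frac{43}{5}}{5} = \frac{1}{5} \left(- \frac{43}{5}\right) = - \frac{43}{25}$)
$\left(-4329 + D{\left(-19,p \right)}\right) \left(w{\left(-22 + 22,Q{\left(-4,6 \right)} \right)} + 1028\right) = \left(-4329 - 19\right) \left(- \frac{43}{25} + 1028\right) = \left(-4348\right) \frac{25657}{25} = - \frac{111556636}{25}$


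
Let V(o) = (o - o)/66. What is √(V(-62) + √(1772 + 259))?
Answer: 2031^(¼) ≈ 6.7132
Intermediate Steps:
V(o) = 0 (V(o) = 0*(1/66) = 0)
√(V(-62) + √(1772 + 259)) = √(0 + √(1772 + 259)) = √(0 + √2031) = √(√2031) = 2031^(¼)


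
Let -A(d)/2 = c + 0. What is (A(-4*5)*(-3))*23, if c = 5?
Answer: 690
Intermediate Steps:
A(d) = -10 (A(d) = -2*(5 + 0) = -2*5 = -10)
(A(-4*5)*(-3))*23 = -10*(-3)*23 = 30*23 = 690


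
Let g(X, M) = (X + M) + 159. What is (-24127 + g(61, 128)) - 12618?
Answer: -36397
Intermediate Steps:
g(X, M) = 159 + M + X (g(X, M) = (M + X) + 159 = 159 + M + X)
(-24127 + g(61, 128)) - 12618 = (-24127 + (159 + 128 + 61)) - 12618 = (-24127 + 348) - 12618 = -23779 - 12618 = -36397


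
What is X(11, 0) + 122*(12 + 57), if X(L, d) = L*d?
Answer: 8418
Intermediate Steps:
X(11, 0) + 122*(12 + 57) = 11*0 + 122*(12 + 57) = 0 + 122*69 = 0 + 8418 = 8418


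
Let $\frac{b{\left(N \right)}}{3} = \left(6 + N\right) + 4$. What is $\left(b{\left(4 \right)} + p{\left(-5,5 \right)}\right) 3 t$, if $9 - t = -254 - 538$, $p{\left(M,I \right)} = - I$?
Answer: $88911$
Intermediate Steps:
$b{\left(N \right)} = 30 + 3 N$ ($b{\left(N \right)} = 3 \left(\left(6 + N\right) + 4\right) = 3 \left(10 + N\right) = 30 + 3 N$)
$t = 801$ ($t = 9 - \left(-254 - 538\right) = 9 - -792 = 9 + 792 = 801$)
$\left(b{\left(4 \right)} + p{\left(-5,5 \right)}\right) 3 t = \left(\left(30 + 3 \cdot 4\right) - 5\right) 3 \cdot 801 = \left(\left(30 + 12\right) - 5\right) 3 \cdot 801 = \left(42 - 5\right) 3 \cdot 801 = 37 \cdot 3 \cdot 801 = 111 \cdot 801 = 88911$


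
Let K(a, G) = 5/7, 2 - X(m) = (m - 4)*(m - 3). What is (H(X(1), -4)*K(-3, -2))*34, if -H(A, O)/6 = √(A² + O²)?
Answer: -4080*√2/7 ≈ -824.28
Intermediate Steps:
X(m) = 2 - (-4 + m)*(-3 + m) (X(m) = 2 - (m - 4)*(m - 3) = 2 - (-4 + m)*(-3 + m))
H(A, O) = -6*√(A² + O²)
K(a, G) = 5/7 (K(a, G) = 5*(⅐) = 5/7)
(H(X(1), -4)*K(-3, -2))*34 = (-6*√((-10 - 1*1² + 7*1)² + (-4)²)*(5/7))*34 = (-6*√((-10 - 1*1 + 7)² + 16)*(5/7))*34 = (-6*√((-10 - 1 + 7)² + 16)*(5/7))*34 = (-6*√((-4)² + 16)*(5/7))*34 = (-6*√(16 + 16)*(5/7))*34 = (-24*√2*(5/7))*34 = -120*√2/7*34 = -4080*√2/7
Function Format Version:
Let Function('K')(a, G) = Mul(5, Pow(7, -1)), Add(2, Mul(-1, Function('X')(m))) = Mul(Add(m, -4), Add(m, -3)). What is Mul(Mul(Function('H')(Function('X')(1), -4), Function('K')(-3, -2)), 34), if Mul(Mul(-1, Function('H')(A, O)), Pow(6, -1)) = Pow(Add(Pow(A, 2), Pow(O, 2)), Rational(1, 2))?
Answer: Mul(Rational(-4080, 7), Pow(2, Rational(1, 2))) ≈ -824.28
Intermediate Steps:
Function('X')(m) = Add(2, Mul(-1, Add(-4, m), Add(-3, m))) (Function('X')(m) = Add(2, Mul(-1, Mul(Add(m, -4), Add(m, -3)))) = Add(2, Mul(-1, Mul(Add(-4, m), Add(-3, m)))) = Add(2, Mul(-1, Add(-4, m), Add(-3, m))))
Function('H')(A, O) = Mul(-6, Pow(Add(Pow(A, 2), Pow(O, 2)), Rational(1, 2)))
Function('K')(a, G) = Rational(5, 7) (Function('K')(a, G) = Mul(5, Rational(1, 7)) = Rational(5, 7))
Mul(Mul(Function('H')(Function('X')(1), -4), Function('K')(-3, -2)), 34) = Mul(Mul(Mul(-6, Pow(Add(Pow(Add(-10, Mul(-1, Pow(1, 2)), Mul(7, 1)), 2), Pow(-4, 2)), Rational(1, 2))), Rational(5, 7)), 34) = Mul(Mul(Mul(-6, Pow(Add(Pow(Add(-10, Mul(-1, 1), 7), 2), 16), Rational(1, 2))), Rational(5, 7)), 34) = Mul(Mul(Mul(-6, Pow(Add(Pow(Add(-10, -1, 7), 2), 16), Rational(1, 2))), Rational(5, 7)), 34) = Mul(Mul(Mul(-6, Pow(Add(Pow(-4, 2), 16), Rational(1, 2))), Rational(5, 7)), 34) = Mul(Mul(Mul(-6, Pow(Add(16, 16), Rational(1, 2))), Rational(5, 7)), 34) = Mul(Mul(Mul(-6, Pow(32, Rational(1, 2))), Rational(5, 7)), 34) = Mul(Mul(Mul(-6, Mul(4, Pow(2, Rational(1, 2)))), Rational(5, 7)), 34) = Mul(Mul(Mul(-24, Pow(2, Rational(1, 2))), Rational(5, 7)), 34) = Mul(Mul(Rational(-120, 7), Pow(2, Rational(1, 2))), 34) = Mul(Rational(-4080, 7), Pow(2, Rational(1, 2)))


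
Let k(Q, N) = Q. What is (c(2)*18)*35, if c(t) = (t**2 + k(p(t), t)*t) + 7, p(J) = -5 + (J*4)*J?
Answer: 20790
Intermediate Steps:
p(J) = -5 + 4*J**2 (p(J) = -5 + (4*J)*J = -5 + 4*J**2)
c(t) = 7 + t**2 + t*(-5 + 4*t**2) (c(t) = (t**2 + (-5 + 4*t**2)*t) + 7 = (t**2 + t*(-5 + 4*t**2)) + 7 = 7 + t**2 + t*(-5 + 4*t**2))
(c(2)*18)*35 = ((7 + 2**2 + 2*(-5 + 4*2**2))*18)*35 = ((7 + 4 + 2*(-5 + 4*4))*18)*35 = ((7 + 4 + 2*(-5 + 16))*18)*35 = ((7 + 4 + 2*11)*18)*35 = ((7 + 4 + 22)*18)*35 = (33*18)*35 = 594*35 = 20790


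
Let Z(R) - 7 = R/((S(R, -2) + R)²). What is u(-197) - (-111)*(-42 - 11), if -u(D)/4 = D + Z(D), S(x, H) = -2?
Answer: -202875135/39601 ≈ -5123.0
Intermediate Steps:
Z(R) = 7 + R/(-2 + R)² (Z(R) = 7 + R/((-2 + R)²) = 7 + R/(-2 + R)²)
u(D) = -28 - 4*D - 4*D/(-2 + D)² (u(D) = -4*(D + (7 + D/(-2 + D)²)) = -4*(7 + D + D/(-2 + D)²) = -28 - 4*D - 4*D/(-2 + D)²)
u(-197) - (-111)*(-42 - 11) = 4*(-28 - 1*(-197)³ - 3*(-197)² + 23*(-197))/(4 + (-197)² - 4*(-197)) - (-111)*(-42 - 11) = 4*(-28 - 1*(-7645373) - 3*38809 - 4531)/(4 + 38809 + 788) - (-111)*(-53) = 4*(-28 + 7645373 - 116427 - 4531)/39601 - 1*5883 = 4*(1/39601)*7524387 - 5883 = 30097548/39601 - 5883 = -202875135/39601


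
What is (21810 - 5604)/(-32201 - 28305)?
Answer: -8103/30253 ≈ -0.26784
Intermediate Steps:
(21810 - 5604)/(-32201 - 28305) = 16206/(-60506) = 16206*(-1/60506) = -8103/30253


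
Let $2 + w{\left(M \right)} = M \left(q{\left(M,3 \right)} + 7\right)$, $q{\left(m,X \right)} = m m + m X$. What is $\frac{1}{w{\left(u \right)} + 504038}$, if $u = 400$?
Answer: $\frac{1}{64986836} \approx 1.5388 \cdot 10^{-8}$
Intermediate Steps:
$q{\left(m,X \right)} = m^{2} + X m$
$w{\left(M \right)} = -2 + M \left(7 + M \left(3 + M\right)\right)$ ($w{\left(M \right)} = -2 + M \left(M \left(3 + M\right) + 7\right) = -2 + M \left(7 + M \left(3 + M\right)\right)$)
$\frac{1}{w{\left(u \right)} + 504038} = \frac{1}{\left(-2 + 7 \cdot 400 + 400^{2} \left(3 + 400\right)\right) + 504038} = \frac{1}{\left(-2 + 2800 + 160000 \cdot 403\right) + 504038} = \frac{1}{\left(-2 + 2800 + 64480000\right) + 504038} = \frac{1}{64482798 + 504038} = \frac{1}{64986836}$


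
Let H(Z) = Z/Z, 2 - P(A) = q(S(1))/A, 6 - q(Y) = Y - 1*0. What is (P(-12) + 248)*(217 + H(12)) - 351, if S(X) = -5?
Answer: 326093/6 ≈ 54349.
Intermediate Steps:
q(Y) = 6 - Y (q(Y) = 6 - (Y - 1*0) = 6 - (Y + 0) = 6 - Y)
P(A) = 2 - 11/A (P(A) = 2 - (6 - 1*(-5))/A = 2 - (6 + 5)/A = 2 - 11/A)
H(Z) = 1
(P(-12) + 248)*(217 + H(12)) - 351 = ((2 - 11/(-12)) + 248)*(217 + 1) - 351 = ((2 - 11*(-1/12)) + 248)*218 - 351 = ((2 + 11/12) + 248)*218 - 351 = (35/12 + 248)*218 - 351 = (3011/12)*218 - 351 = 328199/6 - 351 = 326093/6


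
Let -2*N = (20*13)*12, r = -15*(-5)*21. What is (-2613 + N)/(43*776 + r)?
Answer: -4173/34943 ≈ -0.11942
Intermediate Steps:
r = 1575 (r = 75*21 = 1575)
N = -1560 (N = -20*13*12/2 = -130*12 = -½*3120 = -1560)
(-2613 + N)/(43*776 + r) = (-2613 - 1560)/(43*776 + 1575) = -4173/(33368 + 1575) = -4173/34943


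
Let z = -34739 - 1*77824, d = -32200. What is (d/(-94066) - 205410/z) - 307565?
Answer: -77537697078205/252103599 ≈ -3.0756e+5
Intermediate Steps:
z = -112563 (z = -34739 - 77824 = -112563)
(d/(-94066) - 205410/z) - 307565 = (-32200/(-94066) - 205410/(-112563)) - 307565 = (-32200*(-1/94066) - 205410*(-1/112563)) - 307565 = (2300/6719 + 68470/37521) - 307565 = 546348230/252103599 - 307565 = -77537697078205/252103599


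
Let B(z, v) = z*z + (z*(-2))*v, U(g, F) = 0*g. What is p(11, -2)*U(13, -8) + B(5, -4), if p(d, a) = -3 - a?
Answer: 65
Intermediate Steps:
U(g, F) = 0
B(z, v) = z**2 - 2*v*z (B(z, v) = z**2 + (-2*z)*v = z**2 - 2*v*z)
p(11, -2)*U(13, -8) + B(5, -4) = (-3 - 1*(-2))*0 + 5*(5 - 2*(-4)) = (-3 + 2)*0 + 5*(5 + 8) = -1*0 + 5*13 = 0 + 65 = 65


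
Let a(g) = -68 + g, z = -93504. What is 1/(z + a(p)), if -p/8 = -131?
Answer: -1/92524 ≈ -1.0808e-5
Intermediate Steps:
p = 1048 (p = -8*(-131) = 1048)
1/(z + a(p)) = 1/(-93504 + (-68 + 1048)) = 1/(-93504 + 980) = 1/(-92524) = -1/92524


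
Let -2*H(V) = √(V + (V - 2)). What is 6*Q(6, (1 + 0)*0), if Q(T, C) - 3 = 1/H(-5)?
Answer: 18 + 2*I*√3 ≈ 18.0 + 3.4641*I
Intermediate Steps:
H(V) = -√(-2 + 2*V)/2 (H(V) = -√(V + (V - 2))/2 = -√(V + (-2 + V))/2 = -√(-2 + 2*V)/2)
Q(T, C) = 3 + I*√3/3 (Q(T, C) = 3 + 1/(-√(-2 + 2*(-5))/2) = 3 + 1/(-√(-2 - 10)/2) = 3 + 1/(-I*√3) = 3 + I*√3/3)
6*Q(6, (1 + 0)*0) = 6*(3 + I*√3/3) = 18 + 2*I*√3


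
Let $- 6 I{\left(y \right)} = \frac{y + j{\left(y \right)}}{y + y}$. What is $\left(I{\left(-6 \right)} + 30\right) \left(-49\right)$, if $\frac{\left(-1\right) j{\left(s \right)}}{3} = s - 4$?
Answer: $- \frac{4459}{3} \approx -1486.3$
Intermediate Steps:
$j{\left(s \right)} = 12 - 3 s$ ($j{\left(s \right)} = - 3 \left(s - 4\right) = - 3 \left(-4 + s\right) = 12 - 3 s$)
$I{\left(y \right)} = - \frac{12 - 2 y}{12 y}$ ($I{\left(y \right)} = - \frac{\left(y - \left(-12 + 3 y\right)\right) \frac{1}{y + y}}{6} = - \frac{\left(12 - 2 y\right) \frac{1}{2 y}}{6} = - \frac{\frac{1}{2} \frac{1}{y} \left(12 - 2 y\right)}{6} = - \frac{12 - 2 y}{12 y}$)
$\left(I{\left(-6 \right)} + 30\right) \left(-49\right) = \left(\frac{-6 - 6}{6 \left(-6\right)} + 30\right) \left(-49\right) = \left(\frac{1}{6} \left(- \frac{1}{6}\right) \left(-12\right) + 30\right) \left(-49\right) = \left(\frac{1}{3} + 30\right) \left(-49\right) = \frac{91}{3} \left(-49\right) = - \frac{4459}{3}$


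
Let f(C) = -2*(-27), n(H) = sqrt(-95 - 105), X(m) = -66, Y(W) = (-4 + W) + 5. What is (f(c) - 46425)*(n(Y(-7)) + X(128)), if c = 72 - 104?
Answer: 3060486 - 463710*I*sqrt(2) ≈ 3.0605e+6 - 6.5579e+5*I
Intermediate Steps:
Y(W) = 1 + W
n(H) = 10*I*sqrt(2) (n(H) = sqrt(-200) = 10*I*sqrt(2))
c = -32
f(C) = 54
(f(c) - 46425)*(n(Y(-7)) + X(128)) = (54 - 46425)*(10*I*sqrt(2) - 66) = -46371*(-66 + 10*I*sqrt(2)) = 3060486 - 463710*I*sqrt(2)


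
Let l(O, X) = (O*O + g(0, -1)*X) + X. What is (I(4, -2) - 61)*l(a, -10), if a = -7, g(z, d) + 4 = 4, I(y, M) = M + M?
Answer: -2535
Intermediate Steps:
I(y, M) = 2*M
g(z, d) = 0 (g(z, d) = -4 + 4 = 0)
l(O, X) = X + O² (l(O, X) = (O*O + 0*X) + X = (O² + 0) + X = O² + X = X + O²)
(I(4, -2) - 61)*l(a, -10) = (2*(-2) - 61)*(-10 + (-7)²) = (-4 - 61)*(-10 + 49) = -65*39 = -2535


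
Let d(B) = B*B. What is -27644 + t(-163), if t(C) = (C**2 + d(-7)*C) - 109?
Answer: -9171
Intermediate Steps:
d(B) = B**2
t(C) = -109 + C**2 + 49*C (t(C) = (C**2 + (-7)**2*C) - 109 = (C**2 + 49*C) - 109 = -109 + C**2 + 49*C)
-27644 + t(-163) = -27644 + (-109 + (-163)**2 + 49*(-163)) = -27644 + (-109 + 26569 - 7987) = -27644 + 18473 = -9171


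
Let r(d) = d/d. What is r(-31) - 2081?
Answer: -2080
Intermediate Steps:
r(d) = 1
r(-31) - 2081 = 1 - 2081 = -2080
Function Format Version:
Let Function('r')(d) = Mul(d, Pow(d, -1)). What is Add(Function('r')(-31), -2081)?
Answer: -2080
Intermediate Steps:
Function('r')(d) = 1
Add(Function('r')(-31), -2081) = Add(1, -2081) = -2080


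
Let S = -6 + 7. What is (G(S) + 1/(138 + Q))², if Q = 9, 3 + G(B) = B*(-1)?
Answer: 344569/21609 ≈ 15.946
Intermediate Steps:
S = 1
G(B) = -3 - B (G(B) = -3 + B*(-1) = -3 - B)
(G(S) + 1/(138 + Q))² = ((-3 - 1*1) + 1/(138 + 9))² = ((-3 - 1) + 1/147)² = (-4 + 1/147)² = (-587/147)² = 344569/21609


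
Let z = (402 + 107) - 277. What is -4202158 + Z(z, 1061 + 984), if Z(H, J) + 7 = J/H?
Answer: -974900235/232 ≈ -4.2022e+6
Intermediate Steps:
z = 232 (z = 509 - 277 = 232)
Z(H, J) = -7 + J/H
-4202158 + Z(z, 1061 + 984) = -4202158 + (-7 + (1061 + 984)/232) = -4202158 + (-7 + 2045*(1/232)) = -4202158 + (-7 + 2045/232) = -4202158 + 421/232 = -974900235/232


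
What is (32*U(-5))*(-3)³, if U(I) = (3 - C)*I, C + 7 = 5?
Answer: 21600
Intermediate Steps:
C = -2 (C = -7 + 5 = -2)
U(I) = 5*I (U(I) = (3 - 1*(-2))*I = (3 + 2)*I = 5*I)
(32*U(-5))*(-3)³ = (32*(5*(-5)))*(-3)³ = (32*(-25))*(-27) = -800*(-27) = 21600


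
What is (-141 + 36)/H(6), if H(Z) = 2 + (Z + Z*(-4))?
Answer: 105/16 ≈ 6.5625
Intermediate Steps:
H(Z) = 2 - 3*Z (H(Z) = 2 + (Z - 4*Z) = 2 - 3*Z)
(-141 + 36)/H(6) = (-141 + 36)/(2 - 3*6) = -105/(2 - 18) = -105/(-16) = -1/16*(-105) = 105/16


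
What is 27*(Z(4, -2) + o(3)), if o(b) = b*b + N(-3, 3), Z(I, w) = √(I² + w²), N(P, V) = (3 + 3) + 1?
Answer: 432 + 54*√5 ≈ 552.75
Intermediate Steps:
N(P, V) = 7 (N(P, V) = 6 + 1 = 7)
o(b) = 7 + b² (o(b) = b*b + 7 = b² + 7 = 7 + b²)
27*(Z(4, -2) + o(3)) = 27*(√(4² + (-2)²) + (7 + 3²)) = 27*(√(16 + 4) + (7 + 9)) = 27*(√20 + 16) = 27*(2*√5 + 16) = 27*(16 + 2*√5) = 432 + 54*√5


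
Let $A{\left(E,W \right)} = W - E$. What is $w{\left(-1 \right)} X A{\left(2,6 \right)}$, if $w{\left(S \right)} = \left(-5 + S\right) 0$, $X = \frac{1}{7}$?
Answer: $0$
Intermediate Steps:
$X = \frac{1}{7} \approx 0.14286$
$w{\left(S \right)} = 0$
$w{\left(-1 \right)} X A{\left(2,6 \right)} = 0 \cdot \frac{1}{7} \left(6 - 2\right) = 0 \left(6 - 2\right) = 0 \cdot 4 = 0$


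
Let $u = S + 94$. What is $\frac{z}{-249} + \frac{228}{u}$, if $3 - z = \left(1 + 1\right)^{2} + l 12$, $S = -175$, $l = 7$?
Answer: $- \frac{5543}{2241} \approx -2.4734$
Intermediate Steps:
$u = -81$ ($u = -175 + 94 = -81$)
$z = -85$ ($z = 3 - \left(\left(1 + 1\right)^{2} + 7 \cdot 12\right) = 3 - \left(2^{2} + 84\right) = 3 - \left(4 + 84\right) = 3 - 88 = -85$)
$\frac{z}{-249} + \frac{228}{u} = - \frac{85}{-249} + \frac{228}{-81} = \left(-85\right) \left(- \frac{1}{249}\right) + 228 \left(- \frac{1}{81}\right) = \frac{85}{249} - \frac{76}{27} = - \frac{5543}{2241}$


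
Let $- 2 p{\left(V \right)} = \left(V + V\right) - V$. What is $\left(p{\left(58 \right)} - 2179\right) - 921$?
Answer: $-3129$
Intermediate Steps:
$p{\left(V \right)} = - \frac{V}{2}$ ($p{\left(V \right)} = - \frac{\left(V + V\right) - V}{2} = - \frac{2 V - V}{2} = - \frac{V}{2}$)
$\left(p{\left(58 \right)} - 2179\right) - 921 = \left(\left(- \frac{1}{2}\right) 58 - 2179\right) - 921 = \left(-29 - 2179\right) - 921 = -2208 - 921 = -3129$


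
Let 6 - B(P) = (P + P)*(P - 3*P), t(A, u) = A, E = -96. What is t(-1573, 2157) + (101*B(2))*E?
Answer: -214885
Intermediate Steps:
B(P) = 6 + 4*P² (B(P) = 6 - (P + P)*(P - 3*P) = 6 - 2*P*(-2*P) = 6 - (-4)*P² = 6 + 4*P²)
t(-1573, 2157) + (101*B(2))*E = -1573 + (101*(6 + 4*2²))*(-96) = -1573 + (101*(6 + 4*4))*(-96) = -1573 + (101*(6 + 16))*(-96) = -1573 + (101*22)*(-96) = -1573 + 2222*(-96) = -1573 - 213312 = -214885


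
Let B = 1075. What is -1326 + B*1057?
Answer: 1134949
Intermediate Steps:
-1326 + B*1057 = -1326 + 1075*1057 = -1326 + 1136275 = 1134949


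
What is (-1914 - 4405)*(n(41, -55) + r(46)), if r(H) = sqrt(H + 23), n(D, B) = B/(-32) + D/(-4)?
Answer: 1725087/32 - 6319*sqrt(69) ≈ 1419.4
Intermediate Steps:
n(D, B) = -D/4 - B/32 (n(D, B) = B*(-1/32) + D*(-1/4) = -B/32 - D/4 = -D/4 - B/32)
r(H) = sqrt(23 + H)
(-1914 - 4405)*(n(41, -55) + r(46)) = (-1914 - 4405)*((-1/4*41 - 1/32*(-55)) + sqrt(23 + 46)) = -6319*((-41/4 + 55/32) + sqrt(69)) = -6319*(-273/32 + sqrt(69)) = 1725087/32 - 6319*sqrt(69)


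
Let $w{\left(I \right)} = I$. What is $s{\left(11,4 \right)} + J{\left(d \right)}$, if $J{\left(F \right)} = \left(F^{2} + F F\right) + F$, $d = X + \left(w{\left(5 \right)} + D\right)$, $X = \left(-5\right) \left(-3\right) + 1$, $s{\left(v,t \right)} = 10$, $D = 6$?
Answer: $1495$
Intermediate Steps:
$X = 16$ ($X = 15 + 1 = 16$)
$d = 27$ ($d = 16 + \left(5 + 6\right) = 16 + 11 = 27$)
$J{\left(F \right)} = F + 2 F^{2}$ ($J{\left(F \right)} = \left(F^{2} + F^{2}\right) + F = 2 F^{2} + F = F + 2 F^{2}$)
$s{\left(11,4 \right)} + J{\left(d \right)} = 10 + 27 \left(1 + 2 \cdot 27\right) = 10 + 27 \left(1 + 54\right) = 10 + 27 \cdot 55 = 10 + 1485 = 1495$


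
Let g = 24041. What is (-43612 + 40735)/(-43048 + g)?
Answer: 2877/19007 ≈ 0.15137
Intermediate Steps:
(-43612 + 40735)/(-43048 + g) = (-43612 + 40735)/(-43048 + 24041) = -2877/(-19007) = -2877*(-1/19007) = 2877/19007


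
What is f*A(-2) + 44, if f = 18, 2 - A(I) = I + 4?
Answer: 44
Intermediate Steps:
A(I) = -2 - I (A(I) = 2 - (I + 4) = 2 - (4 + I) = 2 + (-4 - I) = -2 - I)
f*A(-2) + 44 = 18*(-2 - 1*(-2)) + 44 = 18*(-2 + 2) + 44 = 18*0 + 44 = 0 + 44 = 44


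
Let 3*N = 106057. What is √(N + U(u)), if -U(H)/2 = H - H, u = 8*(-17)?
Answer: √318171/3 ≈ 188.02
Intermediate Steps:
u = -136
U(H) = 0 (U(H) = -2*(H - H) = -2*0 = 0)
N = 106057/3 (N = (⅓)*106057 = 106057/3 ≈ 35352.)
√(N + U(u)) = √(106057/3 + 0) = √(106057/3) = √318171/3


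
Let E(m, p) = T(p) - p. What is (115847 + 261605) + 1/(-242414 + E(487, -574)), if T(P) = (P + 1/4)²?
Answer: 527521253436/1397585 ≈ 3.7745e+5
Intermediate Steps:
T(P) = (¼ + P)² (T(P) = (P + 1*(¼))² = (P + ¼)² = (¼ + P)²)
E(m, p) = -p + (1 + 4*p)²/16 (E(m, p) = (1 + 4*p)²/16 - p = -p + (1 + 4*p)²/16)
(115847 + 261605) + 1/(-242414 + E(487, -574)) = (115847 + 261605) + 1/(-242414 + (1/16 + (-574)² - ½*(-574))) = 377452 + 1/(-242414 + (1/16 + 329476 + 287)) = 377452 + 1/(-242414 + 5276209/16) = 377452 + 1/(1397585/16) = 377452 + 16/1397585 = 527521253436/1397585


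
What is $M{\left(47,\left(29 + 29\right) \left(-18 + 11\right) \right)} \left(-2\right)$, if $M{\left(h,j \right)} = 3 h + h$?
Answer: $-376$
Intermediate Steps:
$M{\left(h,j \right)} = 4 h$
$M{\left(47,\left(29 + 29\right) \left(-18 + 11\right) \right)} \left(-2\right) = 4 \cdot 47 \left(-2\right) = 188 \left(-2\right) = -376$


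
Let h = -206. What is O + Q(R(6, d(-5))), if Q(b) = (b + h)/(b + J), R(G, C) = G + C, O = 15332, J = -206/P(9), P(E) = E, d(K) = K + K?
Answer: 1856117/121 ≈ 15340.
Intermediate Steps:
d(K) = 2*K
J = -206/9 ≈ -22.889
R(G, C) = C + G
Q(b) = (-206 + b)/(-206/9 + b) (Q(b) = (b - 206)/(b - 206/9) = (-206 + b)/(-206/9 + b))
O + Q(R(6, d(-5))) = 15332 + 9*(-206 + (2*(-5) + 6))/(-206 + 9*(2*(-5) + 6)) = 15332 + 9*(-206 + (-10 + 6))/(-206 + 9*(-10 + 6)) = 15332 + 9*(-206 - 4)/(-206 + 9*(-4)) = 15332 + 9*(-210)/(-206 - 36) = 15332 + 9*(-210)/(-242) = 15332 + 9*(-1/242)*(-210) = 15332 + 945/121 = 1856117/121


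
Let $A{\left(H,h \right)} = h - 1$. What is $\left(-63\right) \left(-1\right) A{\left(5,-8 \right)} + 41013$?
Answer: $40446$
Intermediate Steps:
$A{\left(H,h \right)} = -1 + h$ ($A{\left(H,h \right)} = h - 1 = -1 + h$)
$\left(-63\right) \left(-1\right) A{\left(5,-8 \right)} + 41013 = \left(-63\right) \left(-1\right) \left(-1 - 8\right) + 41013 = 63 \left(-9\right) + 41013 = -567 + 41013 = 40446$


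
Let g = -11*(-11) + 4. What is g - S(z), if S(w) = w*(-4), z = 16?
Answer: 189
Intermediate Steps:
S(w) = -4*w
g = 125 (g = 121 + 4 = 125)
g - S(z) = 125 - (-4)*16 = 125 - 1*(-64) = 125 + 64 = 189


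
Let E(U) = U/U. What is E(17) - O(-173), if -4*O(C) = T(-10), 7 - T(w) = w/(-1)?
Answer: 1/4 ≈ 0.25000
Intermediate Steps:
T(w) = 7 + w (T(w) = 7 - w/(-1) = 7 - w*(-1) = 7 - (-1)*w = 7 + w)
E(U) = 1
O(C) = 3/4 (O(C) = -(7 - 10)/4 = -1/4*(-3) = 3/4)
E(17) - O(-173) = 1 - 1*3/4 = 1 - 3/4 = 1/4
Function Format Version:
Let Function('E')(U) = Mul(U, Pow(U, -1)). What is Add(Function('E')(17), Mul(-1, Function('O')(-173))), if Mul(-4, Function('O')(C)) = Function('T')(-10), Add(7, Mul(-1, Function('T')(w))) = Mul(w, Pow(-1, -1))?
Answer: Rational(1, 4) ≈ 0.25000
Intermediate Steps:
Function('T')(w) = Add(7, w) (Function('T')(w) = Add(7, Mul(-1, Mul(w, Pow(-1, -1)))) = Add(7, Mul(-1, Mul(w, -1))) = Add(7, Mul(-1, Mul(-1, w))) = Add(7, w))
Function('E')(U) = 1
Function('O')(C) = Rational(3, 4) (Function('O')(C) = Mul(Rational(-1, 4), Add(7, -10)) = Mul(Rational(-1, 4), -3) = Rational(3, 4))
Add(Function('E')(17), Mul(-1, Function('O')(-173))) = Add(1, Mul(-1, Rational(3, 4))) = Add(1, Rational(-3, 4)) = Rational(1, 4)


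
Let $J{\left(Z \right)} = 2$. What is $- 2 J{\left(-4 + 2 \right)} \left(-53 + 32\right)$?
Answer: $84$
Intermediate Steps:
$- 2 J{\left(-4 + 2 \right)} \left(-53 + 32\right) = \left(-2\right) 2 \left(-53 + 32\right) = \left(-4\right) \left(-21\right) = 84$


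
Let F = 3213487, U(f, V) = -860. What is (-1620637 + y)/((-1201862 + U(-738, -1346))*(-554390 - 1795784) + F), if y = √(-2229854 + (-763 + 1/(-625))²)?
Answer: -43801/76394842895 + I*√643625999374/1766630741946875 ≈ -5.7335e-7 + 4.5412e-10*I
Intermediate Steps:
y = I*√643625999374/625 (y = √(-2229854 + (-763 - 1/625)²) = √(-2229854 + (-476876/625)²) = √(-2229854 + 227410719376/390625) = √(-643625999374/390625) = I*√643625999374/625 ≈ 1283.6*I)
(-1620637 + y)/((-1201862 + U(-738, -1346))*(-554390 - 1795784) + F) = (-1620637 + I*√643625999374/625)/((-1201862 - 860)*(-554390 - 1795784) + 3213487) = (-1620637 + I*√643625999374/625)/(-1202722*(-2350174) + 3213487) = (-1620637 + I*√643625999374/625)/(2826605973628 + 3213487) = (-1620637 + I*√643625999374/625)/2826609187115 = (-1620637 + I*√643625999374/625)*(1/2826609187115) = -43801/76394842895 + I*√643625999374/1766630741946875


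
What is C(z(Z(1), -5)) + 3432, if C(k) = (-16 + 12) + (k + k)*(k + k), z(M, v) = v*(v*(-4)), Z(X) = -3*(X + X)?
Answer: 43428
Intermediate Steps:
Z(X) = -6*X
z(M, v) = -4*v² (z(M, v) = v*(-4*v) = -4*v²)
C(k) = -4 + 4*k² (C(k) = -4 + (2*k)*(2*k) = -4 + 4*k²)
C(z(Z(1), -5)) + 3432 = (-4 + 4*(-4*(-5)²)²) + 3432 = (-4 + 4*(-4*25)²) + 3432 = (-4 + 4*(-100)²) + 3432 = (-4 + 4*10000) + 3432 = (-4 + 40000) + 3432 = 39996 + 3432 = 43428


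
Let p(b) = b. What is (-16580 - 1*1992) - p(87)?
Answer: -18659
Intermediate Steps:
(-16580 - 1*1992) - p(87) = (-16580 - 1*1992) - 1*87 = (-16580 - 1992) - 87 = -18572 - 87 = -18659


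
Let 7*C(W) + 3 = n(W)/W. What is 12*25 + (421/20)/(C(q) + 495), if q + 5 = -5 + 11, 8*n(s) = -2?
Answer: 20773447/69235 ≈ 300.04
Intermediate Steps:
n(s) = -1/4 (n(s) = (1/8)*(-2) = -1/4)
q = 1 (q = -5 + (-5 + 11) = -5 + 6 = 1)
C(W) = -3/7 - 1/(28*W) (C(W) = -3/7 + (-1/(4*W))/7 = -3/7 - 1/(28*W))
12*25 + (421/20)/(C(q) + 495) = 12*25 + (421/20)/((1/28)*(-1 - 12*1)/1 + 495) = 300 + (421*(1/20))/((1/28)*1*(-1 - 12) + 495) = 300 + (421/20)/((1/28)*1*(-13) + 495) = 300 + (421/20)/(-13/28 + 495) = 300 + (421/20)/(13847/28) = 300 + (28/13847)*(421/20) = 300 + 2947/69235 = 20773447/69235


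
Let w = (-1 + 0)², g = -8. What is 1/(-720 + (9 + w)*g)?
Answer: -1/800 ≈ -0.0012500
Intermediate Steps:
w = 1 (w = (-1)² = 1)
1/(-720 + (9 + w)*g) = 1/(-720 + (9 + 1)*(-8)) = 1/(-720 + 10*(-8)) = 1/(-720 - 80) = 1/(-800) = -1/800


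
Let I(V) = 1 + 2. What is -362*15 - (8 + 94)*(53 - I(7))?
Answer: -10530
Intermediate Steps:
I(V) = 3
-362*15 - (8 + 94)*(53 - I(7)) = -362*15 - (8 + 94)*(53 - 1*3) = -5430 - 102*(53 - 3) = -5430 - 102*50 = -5430 - 1*5100 = -5430 - 5100 = -10530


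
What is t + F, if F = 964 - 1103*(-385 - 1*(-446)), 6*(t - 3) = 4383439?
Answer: 3985543/6 ≈ 6.6426e+5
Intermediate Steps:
t = 4383457/6 (t = 3 + (⅙)*4383439 = 3 + 4383439/6 = 4383457/6 ≈ 7.3058e+5)
F = -66319 (F = 964 - 1103*(-385 + 446) = 964 - 1103*61 = 964 - 67283 = -66319)
t + F = 4383457/6 - 66319 = 3985543/6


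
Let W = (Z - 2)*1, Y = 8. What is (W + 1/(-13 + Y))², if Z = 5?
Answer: 196/25 ≈ 7.8400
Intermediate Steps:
W = 3 (W = (5 - 2)*1 = 3*1 = 3)
(W + 1/(-13 + Y))² = (3 + 1/(-13 + 8))² = (3 + 1/(-5))² = (3 - ⅕)² = (14/5)² = 196/25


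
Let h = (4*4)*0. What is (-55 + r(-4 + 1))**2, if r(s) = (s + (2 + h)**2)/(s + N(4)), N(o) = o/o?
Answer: 12321/4 ≈ 3080.3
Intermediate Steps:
N(o) = 1
h = 0 (h = 16*0 = 0)
r(s) = (4 + s)/(1 + s) (r(s) = (s + (2 + 0)**2)/(s + 1) = (s + 2**2)/(1 + s) = (s + 4)/(1 + s) = (4 + s)/(1 + s))
(-55 + r(-4 + 1))**2 = (-55 + (4 + (-4 + 1))/(1 + (-4 + 1)))**2 = (-55 + (4 - 3)/(1 - 3))**2 = (-55 + 1/(-2))**2 = (-55 - 1/2*1)**2 = (-55 - 1/2)**2 = (-111/2)**2 = 12321/4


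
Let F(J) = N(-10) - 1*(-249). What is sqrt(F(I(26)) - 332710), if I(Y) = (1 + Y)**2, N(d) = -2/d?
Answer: 4*I*sqrt(519470)/5 ≈ 576.59*I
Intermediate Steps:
F(J) = 1246/5 (F(J) = -2/(-10) - 1*(-249) = -2*(-1/10) + 249 = 1/5 + 249 = 1246/5)
sqrt(F(I(26)) - 332710) = sqrt(1246/5 - 332710) = sqrt(-1662304/5) = 4*I*sqrt(519470)/5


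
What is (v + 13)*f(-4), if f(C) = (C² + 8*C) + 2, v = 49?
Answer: -868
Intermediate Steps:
f(C) = 2 + C² + 8*C
(v + 13)*f(-4) = (49 + 13)*(2 + (-4)² + 8*(-4)) = 62*(2 + 16 - 32) = 62*(-14) = -868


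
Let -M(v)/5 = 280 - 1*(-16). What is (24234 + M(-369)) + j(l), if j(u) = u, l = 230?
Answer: 22984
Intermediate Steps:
M(v) = -1480 (M(v) = -5*(280 - 1*(-16)) = -5*(280 + 16) = -5*296 = -1480)
(24234 + M(-369)) + j(l) = (24234 - 1480) + 230 = 22754 + 230 = 22984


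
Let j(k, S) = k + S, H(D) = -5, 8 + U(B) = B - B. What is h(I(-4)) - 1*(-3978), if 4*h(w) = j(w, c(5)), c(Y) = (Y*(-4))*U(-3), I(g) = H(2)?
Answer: 16067/4 ≈ 4016.8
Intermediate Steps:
U(B) = -8 (U(B) = -8 + (B - B) = -8 + 0 = -8)
I(g) = -5
c(Y) = 32*Y (c(Y) = (Y*(-4))*(-8) = -4*Y*(-8) = 32*Y)
j(k, S) = S + k
h(w) = 40 + w/4 (h(w) = (32*5 + w)/4 = (160 + w)/4 = 40 + w/4)
h(I(-4)) - 1*(-3978) = (40 + (1/4)*(-5)) - 1*(-3978) = (40 - 5/4) + 3978 = 155/4 + 3978 = 16067/4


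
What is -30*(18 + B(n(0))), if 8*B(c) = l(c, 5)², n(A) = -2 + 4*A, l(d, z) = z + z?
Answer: -915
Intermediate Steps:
l(d, z) = 2*z
B(c) = 25/2 (B(c) = (2*5)²/8 = (⅛)*10² = (⅛)*100 = 25/2)
-30*(18 + B(n(0))) = -30*(18 + 25/2) = -30*61/2 = -915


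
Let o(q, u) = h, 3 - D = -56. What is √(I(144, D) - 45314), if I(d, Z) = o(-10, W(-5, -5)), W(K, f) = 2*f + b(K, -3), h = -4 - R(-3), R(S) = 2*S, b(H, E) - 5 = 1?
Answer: 16*I*√177 ≈ 212.87*I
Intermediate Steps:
D = 59 (D = 3 - 1*(-56) = 3 + 56 = 59)
b(H, E) = 6 (b(H, E) = 5 + 1 = 6)
h = 2 (h = -4 - 2*(-3) = -4 - 1*(-6) = -4 + 6 = 2)
W(K, f) = 6 + 2*f (W(K, f) = 2*f + 6 = 6 + 2*f)
o(q, u) = 2
I(d, Z) = 2
√(I(144, D) - 45314) = √(2 - 45314) = √(-45312) = 16*I*√177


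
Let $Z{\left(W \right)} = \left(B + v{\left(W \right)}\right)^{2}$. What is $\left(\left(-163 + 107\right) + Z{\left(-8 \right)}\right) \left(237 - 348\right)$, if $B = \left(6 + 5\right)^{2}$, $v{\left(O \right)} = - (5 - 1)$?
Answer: $-1513263$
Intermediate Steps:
$v{\left(O \right)} = -4$ ($v{\left(O \right)} = \left(-1\right) 4 = -4$)
$B = 121$ ($B = 11^{2} = 121$)
$Z{\left(W \right)} = 13689$ ($Z{\left(W \right)} = \left(121 - 4\right)^{2} = 117^{2} = 13689$)
$\left(\left(-163 + 107\right) + Z{\left(-8 \right)}\right) \left(237 - 348\right) = \left(\left(-163 + 107\right) + 13689\right) \left(237 - 348\right) = \left(-56 + 13689\right) \left(-111\right) = 13633 \left(-111\right) = -1513263$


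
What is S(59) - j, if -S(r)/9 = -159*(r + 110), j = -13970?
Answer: 255809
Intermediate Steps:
S(r) = 157410 + 1431*r (S(r) = -(-1431)*(r + 110) = -(-1431)*(110 + r) = -9*(-17490 - 159*r) = 157410 + 1431*r)
S(59) - j = (157410 + 1431*59) - 1*(-13970) = (157410 + 84429) + 13970 = 241839 + 13970 = 255809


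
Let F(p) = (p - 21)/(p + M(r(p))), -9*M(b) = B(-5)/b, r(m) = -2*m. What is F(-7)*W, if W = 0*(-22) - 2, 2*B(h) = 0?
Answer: -8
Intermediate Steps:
B(h) = 0 (B(h) = (1/2)*0 = 0)
M(b) = 0 (M(b) = -0/b = -1/9*0 = 0)
F(p) = (-21 + p)/p (F(p) = (p - 21)/(p + 0) = (-21 + p)/p)
W = -2 (W = 0 - 2 = -2)
F(-7)*W = ((-21 - 7)/(-7))*(-2) = -1/7*(-28)*(-2) = 4*(-2) = -8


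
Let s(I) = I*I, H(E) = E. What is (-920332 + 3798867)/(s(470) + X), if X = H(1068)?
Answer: 2878535/221968 ≈ 12.968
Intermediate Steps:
s(I) = I²
X = 1068
(-920332 + 3798867)/(s(470) + X) = (-920332 + 3798867)/(470² + 1068) = 2878535/(220900 + 1068) = 2878535/221968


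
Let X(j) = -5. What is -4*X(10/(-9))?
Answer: 20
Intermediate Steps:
-4*X(10/(-9)) = -4*(-5) = 20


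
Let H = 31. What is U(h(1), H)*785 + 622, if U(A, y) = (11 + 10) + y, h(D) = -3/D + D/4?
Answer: 41442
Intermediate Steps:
h(D) = -3/D + D/4 (h(D) = -3/D + D*(¼) = -3/D + D/4)
U(A, y) = 21 + y
U(h(1), H)*785 + 622 = (21 + 31)*785 + 622 = 52*785 + 622 = 40820 + 622 = 41442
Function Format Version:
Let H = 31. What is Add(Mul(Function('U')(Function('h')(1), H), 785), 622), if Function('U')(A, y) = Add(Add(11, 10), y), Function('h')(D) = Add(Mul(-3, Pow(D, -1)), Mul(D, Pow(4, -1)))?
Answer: 41442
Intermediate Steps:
Function('h')(D) = Add(Mul(-3, Pow(D, -1)), Mul(Rational(1, 4), D)) (Function('h')(D) = Add(Mul(-3, Pow(D, -1)), Mul(D, Rational(1, 4))) = Add(Mul(-3, Pow(D, -1)), Mul(Rational(1, 4), D)))
Function('U')(A, y) = Add(21, y)
Add(Mul(Function('U')(Function('h')(1), H), 785), 622) = Add(Mul(Add(21, 31), 785), 622) = Add(Mul(52, 785), 622) = Add(40820, 622) = 41442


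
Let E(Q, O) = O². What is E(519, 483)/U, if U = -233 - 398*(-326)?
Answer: 233289/129515 ≈ 1.8013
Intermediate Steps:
U = 129515 (U = -233 + 129748 = 129515)
E(519, 483)/U = 483²/129515 = 233289*(1/129515) = 233289/129515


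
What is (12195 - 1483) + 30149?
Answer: 40861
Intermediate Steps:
(12195 - 1483) + 30149 = 10712 + 30149 = 40861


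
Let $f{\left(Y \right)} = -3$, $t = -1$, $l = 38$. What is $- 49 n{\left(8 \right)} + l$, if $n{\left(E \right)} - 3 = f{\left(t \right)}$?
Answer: $38$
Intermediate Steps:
$n{\left(E \right)} = 0$ ($n{\left(E \right)} = 3 - 3 = 0$)
$- 49 n{\left(8 \right)} + l = \left(-49\right) 0 + 38 = 0 + 38 = 38$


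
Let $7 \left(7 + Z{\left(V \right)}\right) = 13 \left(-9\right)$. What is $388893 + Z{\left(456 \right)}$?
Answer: $\frac{2722085}{7} \approx 3.8887 \cdot 10^{5}$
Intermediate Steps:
$Z{\left(V \right)} = - \frac{166}{7}$ ($Z{\left(V \right)} = -7 + \frac{13 \left(-9\right)}{7} = -7 + \frac{1}{7} \left(-117\right) = -7 - \frac{117}{7} = - \frac{166}{7}$)
$388893 + Z{\left(456 \right)} = 388893 - \frac{166}{7} = \frac{2722085}{7}$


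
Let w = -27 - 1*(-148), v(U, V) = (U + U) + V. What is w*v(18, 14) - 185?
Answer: 5865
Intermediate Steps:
v(U, V) = V + 2*U (v(U, V) = 2*U + V = V + 2*U)
w = 121 (w = -27 + 148 = 121)
w*v(18, 14) - 185 = 121*(14 + 2*18) - 185 = 121*(14 + 36) - 185 = 121*50 - 185 = 6050 - 185 = 5865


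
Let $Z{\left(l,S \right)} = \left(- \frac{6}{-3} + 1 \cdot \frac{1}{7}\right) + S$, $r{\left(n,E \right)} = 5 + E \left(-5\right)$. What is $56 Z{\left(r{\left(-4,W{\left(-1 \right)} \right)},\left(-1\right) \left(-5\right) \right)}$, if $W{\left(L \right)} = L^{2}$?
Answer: $400$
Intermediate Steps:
$r{\left(n,E \right)} = 5 - 5 E$
$Z{\left(l,S \right)} = \frac{15}{7} + S$ ($Z{\left(l,S \right)} = \left(\left(-6\right) \left(- \frac{1}{3}\right) + 1 \cdot \frac{1}{7}\right) + S = \left(2 + \frac{1}{7}\right) + S = \frac{15}{7} + S$)
$56 Z{\left(r{\left(-4,W{\left(-1 \right)} \right)},\left(-1\right) \left(-5\right) \right)} = 56 \left(\frac{15}{7} - -5\right) = 56 \left(\frac{15}{7} + 5\right) = 56 \cdot \frac{50}{7} = 400$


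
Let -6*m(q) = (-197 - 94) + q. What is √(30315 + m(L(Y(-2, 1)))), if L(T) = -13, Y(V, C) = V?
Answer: √273291/3 ≈ 174.26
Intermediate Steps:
m(q) = 97/2 - q/6 (m(q) = -((-197 - 94) + q)/6 = -(-291 + q)/6 = 97/2 - q/6)
√(30315 + m(L(Y(-2, 1)))) = √(30315 + (97/2 - ⅙*(-13))) = √(30315 + (97/2 + 13/6)) = √(30315 + 152/3) = √(91097/3) = √273291/3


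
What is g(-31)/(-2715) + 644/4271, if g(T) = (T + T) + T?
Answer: 715221/3865255 ≈ 0.18504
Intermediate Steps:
g(T) = 3*T (g(T) = 2*T + T = 3*T)
g(-31)/(-2715) + 644/4271 = (3*(-31))/(-2715) + 644/4271 = -93*(-1/2715) + 644*(1/4271) = 31/905 + 644/4271 = 715221/3865255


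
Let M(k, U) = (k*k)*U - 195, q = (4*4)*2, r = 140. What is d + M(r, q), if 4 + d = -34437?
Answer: 592564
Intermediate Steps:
d = -34441 (d = -4 - 34437 = -34441)
q = 32 (q = 16*2 = 32)
M(k, U) = -195 + U*k² (M(k, U) = k²*U - 195 = U*k² - 195 = -195 + U*k²)
d + M(r, q) = -34441 + (-195 + 32*140²) = -34441 + (-195 + 32*19600) = -34441 + (-195 + 627200) = -34441 + 627005 = 592564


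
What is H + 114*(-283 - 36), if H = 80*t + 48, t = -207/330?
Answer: -400050/11 ≈ -36368.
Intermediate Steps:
t = -69/110 (t = -207*1/330 = -69/110 ≈ -0.62727)
H = -24/11 (H = 80*(-69/110) + 48 = -552/11 + 48 = -24/11 ≈ -2.1818)
H + 114*(-283 - 36) = -24/11 + 114*(-283 - 36) = -24/11 + 114*(-319) = -24/11 - 36366 = -400050/11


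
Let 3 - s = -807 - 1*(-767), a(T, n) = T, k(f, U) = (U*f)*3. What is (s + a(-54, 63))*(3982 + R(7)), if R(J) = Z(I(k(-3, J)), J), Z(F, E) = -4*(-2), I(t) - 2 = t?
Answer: -43890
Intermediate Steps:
k(f, U) = 3*U*f
I(t) = 2 + t
Z(F, E) = 8
s = 43 (s = 3 - (-807 - 1*(-767)) = 3 - (-807 + 767) = 3 - 1*(-40) = 3 + 40 = 43)
R(J) = 8
(s + a(-54, 63))*(3982 + R(7)) = (43 - 54)*(3982 + 8) = -11*3990 = -43890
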